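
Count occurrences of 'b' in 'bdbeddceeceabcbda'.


Scanning 'bdbeddceeceabcbda' for 'b':
  Position 0: 'b' -> MATCH (count: 1)
  Position 2: 'b' -> MATCH (count: 2)
  Position 12: 'b' -> MATCH (count: 3)
  Position 14: 'b' -> MATCH (count: 4)
Total occurrences of 'b': 4

4


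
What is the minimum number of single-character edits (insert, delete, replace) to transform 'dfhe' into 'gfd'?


Building DP table for s1='dfhe' (len 4) and s2='gfd' (len 3):
       g  f  d
    0  1  2  3
  d 1  1  2  2
  f 2  2  1  2
  h 3  3  2  2
  e 4  4  3  3
Edit distance = dp[4][3] = 3

3


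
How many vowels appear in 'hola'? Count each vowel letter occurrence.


Scanning each character of 'hola':
  Position 1: 'h' -> consonant (running count: 0)
  Position 2: 'o' -> vowel (running count: 1)
  Position 3: 'l' -> consonant (running count: 1)
  Position 4: 'a' -> vowel (running count: 2)
Total vowels: 2

2


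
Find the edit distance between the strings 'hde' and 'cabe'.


Building DP table for s1='hde' (len 3) and s2='cabe' (len 4):
       c  a  b  e
    0  1  2  3  4
  h 1  1  2  3  4
  d 2  2  2  3  4
  e 3  3  3  3  3
Edit distance = dp[3][4] = 3

3


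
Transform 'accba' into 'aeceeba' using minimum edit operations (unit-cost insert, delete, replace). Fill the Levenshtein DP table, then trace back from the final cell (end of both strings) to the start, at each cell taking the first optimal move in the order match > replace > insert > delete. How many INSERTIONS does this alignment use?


Edit distance = 3. Backtracking from cell (5, 7) with preference match > replace > insert > delete,
then listing the resulting alignment 'accba' -> 'aeceeba' left to right:
  Step 1: keep 'a'
  Step 2: insert 'e' [insertion #1]
  Step 3: keep 'c'
  Step 4: insert 'e' [insertion #2]
  Step 5: replace c->e
  Step 6: keep 'b'
  Step 7: keep 'a'
Total insertions: 2

2


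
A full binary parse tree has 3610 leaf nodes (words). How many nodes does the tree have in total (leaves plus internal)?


Leaf nodes (terminals): 3610
Internal nodes = n - 1 = 3610 - 1 = 3609
Total = leaves + internal = 3610 + 3609 = 7219

7219


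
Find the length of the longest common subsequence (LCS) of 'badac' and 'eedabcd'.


DP table for LCS of 'badac' and 'eedabcd':
       e  e  d  a  b  c  d
    0  0  0  0  0  0  0  0
  b 0  0  0  0  0  1  1  1
  a 0  0  0  0  1  1  1  1
  d 0  0  0  1  1  1  1  2
  a 0  0  0  1  2  2  2  2
  c 0  0  0  1  2  2  3  3
LCS: 'dac'
LCS length = 3

3


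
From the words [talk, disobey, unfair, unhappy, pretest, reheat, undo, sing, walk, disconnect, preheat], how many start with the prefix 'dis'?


Checking each word for prefix 'dis':
  'talk' -> no (count: 0)
  'disobey' -> YES, starts with 'dis' (count: 1)
  'unfair' -> no (count: 1)
  'unhappy' -> no (count: 1)
  'pretest' -> no (count: 1)
  'reheat' -> no (count: 1)
  'undo' -> no (count: 1)
  'sing' -> no (count: 1)
  'walk' -> no (count: 1)
  'disconnect' -> YES, starts with 'dis' (count: 2)
  'preheat' -> no (count: 2)
Total with prefix 'dis': 2

2


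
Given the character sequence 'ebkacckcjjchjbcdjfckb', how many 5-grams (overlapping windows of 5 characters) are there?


String 'ebkacckcjjchjbcdjfckb' has length L = 21.
Number of overlapping n-grams = L - n + 1
Substituting: 21 - 5 + 1 = 17

17


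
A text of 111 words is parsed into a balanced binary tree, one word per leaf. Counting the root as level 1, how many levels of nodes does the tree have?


In a balanced binary tree with n leaves the deepest leaf is ceil(log2(n)) edges below the root,
so counting node levels inclusive of root and leaves gives ceil(log2(n)) + 1 levels.
log2(111) = 6.7944
ceil(6.7944) = 7
levels = 7 + 1 = 8

8


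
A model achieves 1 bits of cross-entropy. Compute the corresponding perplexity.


Perplexity formula: PP = 2^H
H = 1
PP = 2^1
Steps: 2^1 = 2
PP = 2

2


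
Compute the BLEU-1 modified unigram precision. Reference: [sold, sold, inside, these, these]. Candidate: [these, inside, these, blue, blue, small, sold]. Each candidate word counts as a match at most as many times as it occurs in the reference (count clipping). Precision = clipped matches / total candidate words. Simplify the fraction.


Reference word counts: {'inside': 1, 'sold': 2, 'these': 2}
Checking each candidate word (with clipping):
  'these' -> in reference (ref count 2, used 1/2) -> match (matches: 1)
  'inside' -> in reference (ref count 1, used 1/1) -> match (matches: 2)
  'these' -> in reference (ref count 2, used 2/2) -> match (matches: 3)
  'blue' -> not in reference -> no match (matches: 3)
  'blue' -> not in reference -> no match (matches: 3)
  'small' -> not in reference -> no match (matches: 3)
  'sold' -> in reference (ref count 2, used 1/2) -> match (matches: 4)
Clipped matches: 4, Candidate length: 7
Precision = 4/7

4/7


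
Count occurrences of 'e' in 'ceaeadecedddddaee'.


Scanning 'ceaeadecedddddaee' for 'e':
  Position 1: 'e' -> MATCH (count: 1)
  Position 3: 'e' -> MATCH (count: 2)
  Position 6: 'e' -> MATCH (count: 3)
  Position 8: 'e' -> MATCH (count: 4)
  Position 15: 'e' -> MATCH (count: 5)
  Position 16: 'e' -> MATCH (count: 6)
Total occurrences of 'e': 6

6


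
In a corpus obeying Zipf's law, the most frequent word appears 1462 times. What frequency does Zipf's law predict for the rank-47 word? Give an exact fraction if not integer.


Zipf's law: freq(rank) = f1 / rank
f1 = 1462, rank = 47
freq = 1462 / 47
GCD(1462, 47) = 1
Simplified: 1462/47

1462/47


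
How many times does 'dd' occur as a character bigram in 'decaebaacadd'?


Scanning 'decaebaacadd' for bigram 'dd':
  Position 0: 'de' -> no
  Position 1: 'ec' -> no
  Position 2: 'ca' -> no
  Position 3: 'ae' -> no
  Position 4: 'eb' -> no
  Position 5: 'ba' -> no
  Position 6: 'aa' -> no
  Position 7: 'ac' -> no
  Position 8: 'ca' -> no
  Position 9: 'ad' -> no
  Position 10: 'dd' -> MATCH
Total matches: 1

1


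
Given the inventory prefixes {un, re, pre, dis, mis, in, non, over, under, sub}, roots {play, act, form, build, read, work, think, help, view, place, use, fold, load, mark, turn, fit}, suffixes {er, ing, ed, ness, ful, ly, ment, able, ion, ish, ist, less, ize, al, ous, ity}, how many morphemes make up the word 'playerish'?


Segmenting 'playerish' against the inventory:
  'play' -> root (morpheme 1)
  'er' -> suffix (morpheme 2)
  'ish' -> suffix (morpheme 3)
Total morphemes: 3

3


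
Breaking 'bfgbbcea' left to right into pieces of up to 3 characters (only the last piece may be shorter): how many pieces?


'bfgbbcea' has 8 characters.
Chunking with max size 3:
  Chunk 1: 'bfg' (positions 0-2)
  Chunk 2: 'bbc' (positions 3-5)
  Chunk 3: 'ea' (positions 6-7)
Total chunks: ceil(8 / 3) = 3

3


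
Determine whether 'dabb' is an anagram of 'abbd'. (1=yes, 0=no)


Sort characters of 'dabb': 'abbd'
Sort characters of 'abbd': 'abbd'
Sorted forms match -> they ARE anagrams
Result: 1

1


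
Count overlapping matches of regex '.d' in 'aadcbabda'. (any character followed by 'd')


Pattern: .d means any character followed by 'd'.
Scanning 'aadcbabda' position-by-position:
  Pos 0: window 'aa' -> no
  Pos 1: window 'ad' -> MATCH
  Pos 2: window 'dc' -> no
  Pos 3: window 'cb' -> no
  Pos 4: window 'ba' -> no
  Pos 5: window 'ab' -> no
  Pos 6: window 'bd' -> MATCH
  Pos 7: window 'da' -> no
  Pos 8: window 'a' -> no
Total matches: 2

2


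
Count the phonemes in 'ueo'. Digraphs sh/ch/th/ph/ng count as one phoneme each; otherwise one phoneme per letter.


Parsing 'ueo' greedily, digraphs first:
  'u' -> vowel phoneme (phonemes so far: 1)
  'e' -> vowel phoneme (phonemes so far: 2)
  'o' -> vowel phoneme (phonemes so far: 3)
Total phonemes: 3

3


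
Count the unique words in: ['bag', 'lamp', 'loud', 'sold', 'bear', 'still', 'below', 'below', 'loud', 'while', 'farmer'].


Listing all tokens and tracking unique types:
  Token 1: 'bag' -> NEW (unique so far: 1)
  Token 2: 'lamp' -> NEW (unique so far: 2)
  Token 3: 'loud' -> NEW (unique so far: 3)
  Token 4: 'sold' -> NEW (unique so far: 4)
  Token 5: 'bear' -> NEW (unique so far: 5)
  Token 6: 'still' -> NEW (unique so far: 6)
  Token 7: 'below' -> NEW (unique so far: 7)
  Token 8: 'below' -> duplicate (unique so far: 7)
  Token 9: 'loud' -> duplicate (unique so far: 7)
  Token 10: 'while' -> NEW (unique so far: 8)
  Token 11: 'farmer' -> NEW (unique so far: 9)
Unique types: ('bag', 'bear', 'below', 'farmer', 'lamp', 'loud', 'sold', 'still', 'while')
Vocabulary size: 9

9


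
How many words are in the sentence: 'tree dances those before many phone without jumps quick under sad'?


Counting words by splitting on spaces:
  Word 1: 'tree'
  Word 2: 'dances'
  Word 3: 'those'
  Word 4: 'before'
  Word 5: 'many'
  Word 6: 'phone'
  Word 7: 'without'
  Word 8: 'jumps'
  Word 9: 'quick'
  Word 10: 'under'
  Word 11: 'sad'
Total words: 11

11


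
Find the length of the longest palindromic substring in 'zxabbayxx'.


Scanning 'zxabbayxx' for palindromic substrings.
Substring at positions 2-5: 'abba'.
Check: reverse('abba') = 'abba' -> palindrome confirmed.
Neighbouring characters ('x' / 'y') break symmetry, so it cannot extend further.
No longer palindromic substring exists; longest length = 4

4


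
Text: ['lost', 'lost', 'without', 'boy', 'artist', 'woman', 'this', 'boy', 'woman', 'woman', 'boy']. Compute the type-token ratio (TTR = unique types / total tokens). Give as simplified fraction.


Tokens: 11
Unique types: ('artist', 'boy', 'lost', 'this', 'without', 'woman') = 6
TTR = 6/11
Already in lowest terms.

6/11


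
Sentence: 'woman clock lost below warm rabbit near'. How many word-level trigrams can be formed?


Word trigrams from [7] words:
  Trigram 1: (woman clock lost)
  Trigram 2: (clock lost below)
  Trigram 3: (lost below warm)
  Trigram 4: (below warm rabbit)
  Trigram 5: (warm rabbit near)
Total word trigrams: 7 - 2 = 5

5


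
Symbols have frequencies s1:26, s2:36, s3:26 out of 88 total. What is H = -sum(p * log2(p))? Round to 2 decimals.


Computing entropy H = -sum(p_i * log2(p_i)):
  s1: p = 26/88 = 0.2955, -p*log2(p) = 0.5197
  s2: p = 36/88 = 0.4091, -p*log2(p) = 0.5275
  s3: p = 26/88 = 0.2955, -p*log2(p) = 0.5197
H = sum of terms = 1.5669
Rounded to 2 decimals: 1.57

1.57


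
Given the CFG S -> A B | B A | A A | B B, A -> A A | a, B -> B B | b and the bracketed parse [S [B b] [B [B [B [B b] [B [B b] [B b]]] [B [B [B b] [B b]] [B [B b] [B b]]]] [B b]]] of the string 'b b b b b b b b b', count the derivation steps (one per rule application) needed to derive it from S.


Every bracketed nonterminal node [X ...] in the tree is produced by exactly one rule application.
Reading the tree off as a leftmost derivation:
  Step 1: S  =>  B B   (applied S -> B B)
  Step 2: B B  =>  b B   (applied B -> b)
  Step 3: b B  =>  b B B   (applied B -> B B)
  Step 4: b B B  =>  b B B B   (applied B -> B B)
  Step 5: b B B B  =>  b B B B B   (applied B -> B B)
  Step 6: b B B B B  =>  b b B B B   (applied B -> b)
  Step 7: b b B B B  =>  b b B B B B   (applied B -> B B)
  Step 8: b b B B B B  =>  b b b B B B   (applied B -> b)
  Step 9: b b b B B B  =>  b b b b B B   (applied B -> b)
  Step 10: b b b b B B  =>  b b b b B B B   (applied B -> B B)
  Step 11: b b b b B B B  =>  b b b b B B B B   (applied B -> B B)
  Step 12: b b b b B B B B  =>  b b b b b B B B   (applied B -> b)
  Step 13: b b b b b B B B  =>  b b b b b b B B   (applied B -> b)
  Step 14: b b b b b b B B  =>  b b b b b b B B B   (applied B -> B B)
  Step 15: b b b b b b B B B  =>  b b b b b b b B B   (applied B -> b)
  Step 16: b b b b b b b B B  =>  b b b b b b b b B   (applied B -> b)
  Step 17: b b b b b b b b B  =>  b b b b b b b b b   (applied B -> b)
Final yield: b b b b b b b b b
Total rewrite steps: 17

17


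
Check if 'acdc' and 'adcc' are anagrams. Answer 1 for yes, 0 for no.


Sort characters of 'acdc': 'accd'
Sort characters of 'adcc': 'accd'
Sorted forms match -> they ARE anagrams
Result: 1

1


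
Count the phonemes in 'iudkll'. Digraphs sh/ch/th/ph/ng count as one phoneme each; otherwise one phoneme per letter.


Parsing 'iudkll' greedily, digraphs first:
  'i' -> vowel phoneme (phonemes so far: 1)
  'u' -> vowel phoneme (phonemes so far: 2)
  'd' -> consonant phoneme (phonemes so far: 3)
  'k' -> consonant phoneme (phonemes so far: 4)
  'l' -> consonant phoneme (phonemes so far: 5)
  'l' -> consonant phoneme (phonemes so far: 6)
Total phonemes: 6

6


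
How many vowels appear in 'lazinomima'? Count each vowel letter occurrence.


Scanning each character of 'lazinomima':
  Position 1: 'l' -> consonant (running count: 0)
  Position 2: 'a' -> vowel (running count: 1)
  Position 3: 'z' -> consonant (running count: 1)
  Position 4: 'i' -> vowel (running count: 2)
  Position 5: 'n' -> consonant (running count: 2)
  Position 6: 'o' -> vowel (running count: 3)
  Position 7: 'm' -> consonant (running count: 3)
  Position 8: 'i' -> vowel (running count: 4)
  Position 9: 'm' -> consonant (running count: 4)
  Position 10: 'a' -> vowel (running count: 5)
Total vowels: 5

5


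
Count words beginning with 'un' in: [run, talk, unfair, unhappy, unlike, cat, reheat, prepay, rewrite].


Checking each word for prefix 'un':
  'run' -> no (count: 0)
  'talk' -> no (count: 0)
  'unfair' -> YES, starts with 'un' (count: 1)
  'unhappy' -> YES, starts with 'un' (count: 2)
  'unlike' -> YES, starts with 'un' (count: 3)
  'cat' -> no (count: 3)
  'reheat' -> no (count: 3)
  'prepay' -> no (count: 3)
  'rewrite' -> no (count: 3)
Total with prefix 'un': 3

3


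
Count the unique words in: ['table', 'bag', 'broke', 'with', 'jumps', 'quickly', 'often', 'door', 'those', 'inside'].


Listing all tokens and tracking unique types:
  Token 1: 'table' -> NEW (unique so far: 1)
  Token 2: 'bag' -> NEW (unique so far: 2)
  Token 3: 'broke' -> NEW (unique so far: 3)
  Token 4: 'with' -> NEW (unique so far: 4)
  Token 5: 'jumps' -> NEW (unique so far: 5)
  Token 6: 'quickly' -> NEW (unique so far: 6)
  Token 7: 'often' -> NEW (unique so far: 7)
  Token 8: 'door' -> NEW (unique so far: 8)
  Token 9: 'those' -> NEW (unique so far: 9)
  Token 10: 'inside' -> NEW (unique so far: 10)
Unique types: ('bag', 'broke', 'door', 'inside', 'jumps', 'often', 'quickly', 'table', 'those', 'with')
Vocabulary size: 10

10


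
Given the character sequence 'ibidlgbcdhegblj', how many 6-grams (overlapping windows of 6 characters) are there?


String 'ibidlgbcdhegblj' has length L = 15.
Number of overlapping n-grams = L - n + 1
Substituting: 15 - 6 + 1 = 10

10


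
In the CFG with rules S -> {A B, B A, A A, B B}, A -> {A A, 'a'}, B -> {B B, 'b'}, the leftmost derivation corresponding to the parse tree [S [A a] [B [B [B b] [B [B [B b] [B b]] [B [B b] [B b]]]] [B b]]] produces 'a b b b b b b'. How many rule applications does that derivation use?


Every bracketed nonterminal node [X ...] in the tree is produced by exactly one rule application.
Reading the tree off as a leftmost derivation:
  Step 1: S  =>  A B   (applied S -> A B)
  Step 2: A B  =>  a B   (applied A -> a)
  Step 3: a B  =>  a B B   (applied B -> B B)
  Step 4: a B B  =>  a B B B   (applied B -> B B)
  Step 5: a B B B  =>  a b B B   (applied B -> b)
  Step 6: a b B B  =>  a b B B B   (applied B -> B B)
  Step 7: a b B B B  =>  a b B B B B   (applied B -> B B)
  Step 8: a b B B B B  =>  a b b B B B   (applied B -> b)
  Step 9: a b b B B B  =>  a b b b B B   (applied B -> b)
  Step 10: a b b b B B  =>  a b b b B B B   (applied B -> B B)
  Step 11: a b b b B B B  =>  a b b b b B B   (applied B -> b)
  Step 12: a b b b b B B  =>  a b b b b b B   (applied B -> b)
  Step 13: a b b b b b B  =>  a b b b b b b   (applied B -> b)
Final yield: a b b b b b b
Total rewrite steps: 13

13


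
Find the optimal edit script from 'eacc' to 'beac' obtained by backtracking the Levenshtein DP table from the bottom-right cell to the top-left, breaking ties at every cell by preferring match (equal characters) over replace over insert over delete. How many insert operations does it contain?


Edit distance = 2. Backtracking from cell (4, 4) with preference match > replace > insert > delete,
then listing the resulting alignment 'eacc' -> 'beac' left to right:
  Step 1: insert 'b' [insertion #1]
  Step 2: keep 'e'
  Step 3: keep 'a'
  Step 4: delete 'c'
  Step 5: keep 'c'
Total insertions: 1

1


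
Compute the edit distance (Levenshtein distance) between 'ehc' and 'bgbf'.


Building DP table for s1='ehc' (len 3) and s2='bgbf' (len 4):
       b  g  b  f
    0  1  2  3  4
  e 1  1  2  3  4
  h 2  2  2  3  4
  c 3  3  3  3  4
Edit distance = dp[3][4] = 4

4


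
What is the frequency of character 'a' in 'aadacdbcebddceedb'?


Scanning 'aadacdbcebddceedb' for 'a':
  Position 0: 'a' -> MATCH (count: 1)
  Position 1: 'a' -> MATCH (count: 2)
  Position 3: 'a' -> MATCH (count: 3)
Total occurrences of 'a': 3

3


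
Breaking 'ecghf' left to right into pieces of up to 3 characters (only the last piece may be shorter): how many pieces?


'ecghf' has 5 characters.
Chunking with max size 3:
  Chunk 1: 'ecg' (positions 0-2)
  Chunk 2: 'hf' (positions 3-4)
Total chunks: ceil(5 / 3) = 2

2


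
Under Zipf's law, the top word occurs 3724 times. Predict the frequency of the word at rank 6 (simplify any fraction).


Zipf's law: freq(rank) = f1 / rank
f1 = 3724, rank = 6
freq = 3724 / 6
GCD(3724, 6) = 2
Simplified: 1862/3

1862/3


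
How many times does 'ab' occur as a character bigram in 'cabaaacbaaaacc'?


Scanning 'cabaaacbaaaacc' for bigram 'ab':
  Position 0: 'ca' -> no
  Position 1: 'ab' -> MATCH
  Position 2: 'ba' -> no
  Position 3: 'aa' -> no
  Position 4: 'aa' -> no
  Position 5: 'ac' -> no
  Position 6: 'cb' -> no
  Position 7: 'ba' -> no
  Position 8: 'aa' -> no
  Position 9: 'aa' -> no
  Position 10: 'aa' -> no
  Position 11: 'ac' -> no
  Position 12: 'cc' -> no
Total matches: 1

1


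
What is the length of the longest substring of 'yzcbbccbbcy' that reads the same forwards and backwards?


Scanning 'yzcbbccbbcy' for palindromic substrings.
Substring at positions 2-9: 'cbbccbbc'.
Check: reverse('cbbccbbc') = 'cbbccbbc' -> palindrome confirmed.
Neighbouring characters ('z' / 'y') break symmetry, so it cannot extend further.
No longer palindromic substring exists; longest length = 8

8


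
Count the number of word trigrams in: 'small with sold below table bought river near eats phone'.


Word trigrams from [10] words:
  Trigram 1: (small with sold)
  Trigram 2: (with sold below)
  Trigram 3: (sold below table)
  Trigram 4: (below table bought)
  Trigram 5: (table bought river)
  Trigram 6: (bought river near)
  Trigram 7: (river near eats)
  Trigram 8: (near eats phone)
Total word trigrams: 10 - 2 = 8

8


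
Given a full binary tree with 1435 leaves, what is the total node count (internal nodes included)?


Leaf nodes (terminals): 1435
Internal nodes = n - 1 = 1435 - 1 = 1434
Total = leaves + internal = 1435 + 1434 = 2869

2869


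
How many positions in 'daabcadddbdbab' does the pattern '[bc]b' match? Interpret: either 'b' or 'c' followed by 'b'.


Pattern: [bc]b means either 'b' or 'c' followed by 'b'.
Scanning 'daabcadddbdbab' position-by-position:
  Pos 0: window 'da' -> no
  Pos 1: window 'aa' -> no
  Pos 2: window 'ab' -> no
  Pos 3: window 'bc' -> no
  Pos 4: window 'ca' -> no
  Pos 5: window 'ad' -> no
  Pos 6: window 'dd' -> no
  Pos 7: window 'dd' -> no
  Pos 8: window 'db' -> no
  Pos 9: window 'bd' -> no
  Pos 10: window 'db' -> no
  Pos 11: window 'ba' -> no
  Pos 12: window 'ab' -> no
  Pos 13: window 'b' -> no
Total matches: 0

0


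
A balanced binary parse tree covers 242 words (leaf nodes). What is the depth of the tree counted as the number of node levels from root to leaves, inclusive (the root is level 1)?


In a balanced binary tree with n leaves the deepest leaf is ceil(log2(n)) edges below the root,
so counting node levels inclusive of root and leaves gives ceil(log2(n)) + 1 levels.
log2(242) = 7.9189
ceil(7.9189) = 8
levels = 8 + 1 = 9

9


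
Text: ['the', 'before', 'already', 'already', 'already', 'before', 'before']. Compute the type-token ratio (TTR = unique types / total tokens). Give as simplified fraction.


Tokens: 7
Unique types: ('already', 'before', 'the') = 3
TTR = 3/7
Already in lowest terms.

3/7


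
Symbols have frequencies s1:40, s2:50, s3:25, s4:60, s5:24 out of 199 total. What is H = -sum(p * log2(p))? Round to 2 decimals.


Computing entropy H = -sum(p_i * log2(p_i)):
  s1: p = 40/199 = 0.2010, -p*log2(p) = 0.4653
  s2: p = 50/199 = 0.2513, -p*log2(p) = 0.5007
  s3: p = 25/199 = 0.1256, -p*log2(p) = 0.3760
  s4: p = 60/199 = 0.3015, -p*log2(p) = 0.5215
  s5: p = 24/199 = 0.1206, -p*log2(p) = 0.3680
H = sum of terms = 2.2315
Rounded to 2 decimals: 2.23

2.23


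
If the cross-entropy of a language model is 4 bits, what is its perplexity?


Perplexity formula: PP = 2^H
H = 4
PP = 2^4
Steps: 2^1 = 2, 2^2 = 4, 2^3 = 8, 2^4 = 16
PP = 16

16


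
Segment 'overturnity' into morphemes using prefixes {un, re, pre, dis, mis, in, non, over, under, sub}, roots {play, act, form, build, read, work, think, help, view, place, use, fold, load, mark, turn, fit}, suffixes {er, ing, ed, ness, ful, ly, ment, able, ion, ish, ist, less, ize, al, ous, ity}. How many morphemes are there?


Segmenting 'overturnity' against the inventory:
  'over' -> prefix (morpheme 1)
  'turn' -> root (morpheme 2)
  'ity' -> suffix (morpheme 3)
Total morphemes: 3

3


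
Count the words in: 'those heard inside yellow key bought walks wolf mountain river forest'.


Counting words by splitting on spaces:
  Word 1: 'those'
  Word 2: 'heard'
  Word 3: 'inside'
  Word 4: 'yellow'
  Word 5: 'key'
  Word 6: 'bought'
  Word 7: 'walks'
  Word 8: 'wolf'
  Word 9: 'mountain'
  Word 10: 'river'
  Word 11: 'forest'
Total words: 11

11


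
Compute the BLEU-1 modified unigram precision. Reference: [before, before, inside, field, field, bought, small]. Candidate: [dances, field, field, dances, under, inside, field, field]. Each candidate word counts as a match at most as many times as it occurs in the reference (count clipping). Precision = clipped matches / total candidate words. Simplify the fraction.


Reference word counts: {'before': 2, 'bought': 1, 'field': 2, 'inside': 1, 'small': 1}
Checking each candidate word (with clipping):
  'dances' -> not in reference -> no match (matches: 0)
  'field' -> in reference (ref count 2, used 1/2) -> match (matches: 1)
  'field' -> in reference (ref count 2, used 2/2) -> match (matches: 2)
  'dances' -> not in reference -> no match (matches: 2)
  'under' -> not in reference -> no match (matches: 2)
  'inside' -> in reference (ref count 1, used 1/1) -> match (matches: 3)
  'field' -> ref count 2 already used up (2/2) -> clipped, no match (matches: 3)
  'field' -> ref count 2 already used up (2/2) -> clipped, no match (matches: 3)
Clipped matches: 3, Candidate length: 8
Precision = 3/8

3/8


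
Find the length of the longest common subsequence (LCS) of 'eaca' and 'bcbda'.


DP table for LCS of 'eaca' and 'bcbda':
       b  c  b  d  a
    0  0  0  0  0  0
  e 0  0  0  0  0  0
  a 0  0  0  0  0  1
  c 0  0  1  1  1  1
  a 0  0  1  1  1  2
LCS: 'ca'
LCS length = 2

2


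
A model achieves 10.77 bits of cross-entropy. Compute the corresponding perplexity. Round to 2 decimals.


Perplexity formula: PP = 2^H
H = 10.77
PP = 2^10.77
Decompose: 2^10.77 = 2^10 * 2^0.77
2^10 = 1024, 2^0.77 ~ 1.7052698
PP ~ 1024 * 1.7052698 = 1746.1962752
Rounded to 2 decimals: 1746.20

1746.20


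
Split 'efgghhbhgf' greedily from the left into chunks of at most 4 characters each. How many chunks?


'efgghhbhgf' has 10 characters.
Chunking with max size 4:
  Chunk 1: 'efgg' (positions 0-3)
  Chunk 2: 'hhbh' (positions 4-7)
  Chunk 3: 'gf' (positions 8-9)
Total chunks: ceil(10 / 4) = 3

3


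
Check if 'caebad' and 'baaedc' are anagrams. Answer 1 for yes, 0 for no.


Sort characters of 'caebad': 'aabcde'
Sort characters of 'baaedc': 'aabcde'
Sorted forms match -> they ARE anagrams
Result: 1

1


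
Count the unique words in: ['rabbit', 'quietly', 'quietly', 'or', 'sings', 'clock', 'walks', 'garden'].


Listing all tokens and tracking unique types:
  Token 1: 'rabbit' -> NEW (unique so far: 1)
  Token 2: 'quietly' -> NEW (unique so far: 2)
  Token 3: 'quietly' -> duplicate (unique so far: 2)
  Token 4: 'or' -> NEW (unique so far: 3)
  Token 5: 'sings' -> NEW (unique so far: 4)
  Token 6: 'clock' -> NEW (unique so far: 5)
  Token 7: 'walks' -> NEW (unique so far: 6)
  Token 8: 'garden' -> NEW (unique so far: 7)
Unique types: ('clock', 'garden', 'or', 'quietly', 'rabbit', 'sings', 'walks')
Vocabulary size: 7

7


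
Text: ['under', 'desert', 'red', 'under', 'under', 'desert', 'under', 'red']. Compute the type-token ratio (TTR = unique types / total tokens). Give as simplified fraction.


Tokens: 8
Unique types: ('desert', 'red', 'under') = 3
TTR = 3/8
Already in lowest terms.

3/8


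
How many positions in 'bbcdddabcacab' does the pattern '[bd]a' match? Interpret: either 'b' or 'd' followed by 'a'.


Pattern: [bd]a means either 'b' or 'd' followed by 'a'.
Scanning 'bbcdddabcacab' position-by-position:
  Pos 0: window 'bb' -> no
  Pos 1: window 'bc' -> no
  Pos 2: window 'cd' -> no
  Pos 3: window 'dd' -> no
  Pos 4: window 'dd' -> no
  Pos 5: window 'da' -> MATCH
  Pos 6: window 'ab' -> no
  Pos 7: window 'bc' -> no
  Pos 8: window 'ca' -> no
  Pos 9: window 'ac' -> no
  Pos 10: window 'ca' -> no
  Pos 11: window 'ab' -> no
  Pos 12: window 'b' -> no
Total matches: 1

1


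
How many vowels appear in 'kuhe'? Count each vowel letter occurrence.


Scanning each character of 'kuhe':
  Position 1: 'k' -> consonant (running count: 0)
  Position 2: 'u' -> vowel (running count: 1)
  Position 3: 'h' -> consonant (running count: 1)
  Position 4: 'e' -> vowel (running count: 2)
Total vowels: 2

2


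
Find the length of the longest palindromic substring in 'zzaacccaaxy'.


Scanning 'zzaacccaaxy' for palindromic substrings.
Substring at positions 2-8: 'aacccaa'.
Check: reverse('aacccaa') = 'aacccaa' -> palindrome confirmed.
Neighbouring characters ('z' / 'x') break symmetry, so it cannot extend further.
No longer palindromic substring exists; longest length = 7

7


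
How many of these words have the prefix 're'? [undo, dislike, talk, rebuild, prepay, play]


Checking each word for prefix 're':
  'undo' -> no (count: 0)
  'dislike' -> no (count: 0)
  'talk' -> no (count: 0)
  'rebuild' -> YES, starts with 're' (count: 1)
  'prepay' -> no (count: 1)
  'play' -> no (count: 1)
Total with prefix 're': 1

1


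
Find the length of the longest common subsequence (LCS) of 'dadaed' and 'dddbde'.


DP table for LCS of 'dadaed' and 'dddbde':
       d  d  d  b  d  e
    0  0  0  0  0  0  0
  d 0  1  1  1  1  1  1
  a 0  1  1  1  1  1  1
  d 0  1  2  2  2  2  2
  a 0  1  2  2  2  2  2
  e 0  1  2  2  2  2  3
  d 0  1  2  3  3  3  3
LCS: 'dde'
LCS length = 3

3


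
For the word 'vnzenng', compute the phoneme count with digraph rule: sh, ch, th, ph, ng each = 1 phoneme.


Parsing 'vnzenng' greedily, digraphs first:
  'v' -> consonant phoneme (phonemes so far: 1)
  'n' -> consonant phoneme (phonemes so far: 2)
  'z' -> consonant phoneme (phonemes so far: 3)
  'e' -> vowel phoneme (phonemes so far: 4)
  'n' -> consonant phoneme (phonemes so far: 5)
  'ng' -> digraph (1 consonant phoneme) (phonemes so far: 6)
Total phonemes: 6

6


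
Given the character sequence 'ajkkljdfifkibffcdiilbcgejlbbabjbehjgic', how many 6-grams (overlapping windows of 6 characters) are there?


String 'ajkkljdfifkibffcdiilbcgejlbbabjbehjgic' has length L = 38.
Number of overlapping n-grams = L - n + 1
Substituting: 38 - 6 + 1 = 33

33


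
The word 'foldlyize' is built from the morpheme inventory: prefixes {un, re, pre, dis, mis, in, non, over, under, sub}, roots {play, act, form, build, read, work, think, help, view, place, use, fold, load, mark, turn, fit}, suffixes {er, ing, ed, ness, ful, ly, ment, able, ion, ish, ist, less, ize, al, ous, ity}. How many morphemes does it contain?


Segmenting 'foldlyize' against the inventory:
  'fold' -> root (morpheme 1)
  'ly' -> suffix (morpheme 2)
  'ize' -> suffix (morpheme 3)
Total morphemes: 3

3


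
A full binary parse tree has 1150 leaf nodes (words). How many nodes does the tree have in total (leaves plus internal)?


Leaf nodes (terminals): 1150
Internal nodes = n - 1 = 1150 - 1 = 1149
Total = leaves + internal = 1150 + 1149 = 2299

2299


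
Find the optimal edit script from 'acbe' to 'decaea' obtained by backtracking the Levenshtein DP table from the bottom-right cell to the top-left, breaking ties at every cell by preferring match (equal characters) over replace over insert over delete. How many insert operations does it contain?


Edit distance = 4. Backtracking from cell (4, 6) with preference match > replace > insert > delete,
then listing the resulting alignment 'acbe' -> 'decaea' left to right:
  Step 1: insert 'd' [insertion #1]
  Step 2: replace a->e
  Step 3: keep 'c'
  Step 4: replace b->a
  Step 5: keep 'e'
  Step 6: insert 'a' [insertion #2]
Total insertions: 2

2


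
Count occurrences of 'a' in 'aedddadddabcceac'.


Scanning 'aedddadddabcceac' for 'a':
  Position 0: 'a' -> MATCH (count: 1)
  Position 5: 'a' -> MATCH (count: 2)
  Position 9: 'a' -> MATCH (count: 3)
  Position 14: 'a' -> MATCH (count: 4)
Total occurrences of 'a': 4

4


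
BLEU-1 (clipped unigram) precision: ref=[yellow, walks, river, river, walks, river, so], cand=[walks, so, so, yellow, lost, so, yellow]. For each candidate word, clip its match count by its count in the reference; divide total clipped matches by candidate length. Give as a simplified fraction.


Reference word counts: {'river': 3, 'so': 1, 'walks': 2, 'yellow': 1}
Checking each candidate word (with clipping):
  'walks' -> in reference (ref count 2, used 1/2) -> match (matches: 1)
  'so' -> in reference (ref count 1, used 1/1) -> match (matches: 2)
  'so' -> ref count 1 already used up (1/1) -> clipped, no match (matches: 2)
  'yellow' -> in reference (ref count 1, used 1/1) -> match (matches: 3)
  'lost' -> not in reference -> no match (matches: 3)
  'so' -> ref count 1 already used up (1/1) -> clipped, no match (matches: 3)
  'yellow' -> ref count 1 already used up (1/1) -> clipped, no match (matches: 3)
Clipped matches: 3, Candidate length: 7
Precision = 3/7

3/7


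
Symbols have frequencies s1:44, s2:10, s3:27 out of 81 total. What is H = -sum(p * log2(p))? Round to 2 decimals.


Computing entropy H = -sum(p_i * log2(p_i)):
  s1: p = 44/81 = 0.5432, -p*log2(p) = 0.4783
  s2: p = 10/81 = 0.1235, -p*log2(p) = 0.3726
  s3: p = 27/81 = 0.3333, -p*log2(p) = 0.5283
H = sum of terms = 1.3792
Rounded to 2 decimals: 1.38

1.38


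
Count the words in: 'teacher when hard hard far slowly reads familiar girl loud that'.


Counting words by splitting on spaces:
  Word 1: 'teacher'
  Word 2: 'when'
  Word 3: 'hard'
  Word 4: 'hard'
  Word 5: 'far'
  Word 6: 'slowly'
  Word 7: 'reads'
  Word 8: 'familiar'
  Word 9: 'girl'
  Word 10: 'loud'
  Word 11: 'that'
Total words: 11

11


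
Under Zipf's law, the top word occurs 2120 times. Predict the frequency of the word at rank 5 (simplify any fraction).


Zipf's law: freq(rank) = f1 / rank
f1 = 2120, rank = 5
freq = 2120 / 5
= 424

424


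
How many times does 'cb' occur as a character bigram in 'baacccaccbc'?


Scanning 'baacccaccbc' for bigram 'cb':
  Position 0: 'ba' -> no
  Position 1: 'aa' -> no
  Position 2: 'ac' -> no
  Position 3: 'cc' -> no
  Position 4: 'cc' -> no
  Position 5: 'ca' -> no
  Position 6: 'ac' -> no
  Position 7: 'cc' -> no
  Position 8: 'cb' -> MATCH
  Position 9: 'bc' -> no
Total matches: 1

1


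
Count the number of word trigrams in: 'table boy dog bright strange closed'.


Word trigrams from [6] words:
  Trigram 1: (table boy dog)
  Trigram 2: (boy dog bright)
  Trigram 3: (dog bright strange)
  Trigram 4: (bright strange closed)
Total word trigrams: 6 - 2 = 4

4


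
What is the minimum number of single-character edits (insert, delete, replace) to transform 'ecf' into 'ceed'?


Building DP table for s1='ecf' (len 3) and s2='ceed' (len 4):
       c  e  e  d
    0  1  2  3  4
  e 1  1  1  2  3
  c 2  1  2  2  3
  f 3  2  2  3  3
Edit distance = dp[3][4] = 3

3


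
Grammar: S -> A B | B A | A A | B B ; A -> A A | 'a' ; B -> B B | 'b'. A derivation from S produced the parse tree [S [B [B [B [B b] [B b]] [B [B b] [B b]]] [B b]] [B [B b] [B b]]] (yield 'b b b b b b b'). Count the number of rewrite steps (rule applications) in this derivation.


Every bracketed nonterminal node [X ...] in the tree is produced by exactly one rule application.
Reading the tree off as a leftmost derivation:
  Step 1: S  =>  B B   (applied S -> B B)
  Step 2: B B  =>  B B B   (applied B -> B B)
  Step 3: B B B  =>  B B B B   (applied B -> B B)
  Step 4: B B B B  =>  B B B B B   (applied B -> B B)
  Step 5: B B B B B  =>  b B B B B   (applied B -> b)
  Step 6: b B B B B  =>  b b B B B   (applied B -> b)
  Step 7: b b B B B  =>  b b B B B B   (applied B -> B B)
  Step 8: b b B B B B  =>  b b b B B B   (applied B -> b)
  Step 9: b b b B B B  =>  b b b b B B   (applied B -> b)
  Step 10: b b b b B B  =>  b b b b b B   (applied B -> b)
  Step 11: b b b b b B  =>  b b b b b B B   (applied B -> B B)
  Step 12: b b b b b B B  =>  b b b b b b B   (applied B -> b)
  Step 13: b b b b b b B  =>  b b b b b b b   (applied B -> b)
Final yield: b b b b b b b
Total rewrite steps: 13

13


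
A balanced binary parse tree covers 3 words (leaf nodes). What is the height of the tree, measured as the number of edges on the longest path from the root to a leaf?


In a balanced binary tree with n leaves the deepest leaf is ceil(log2(n)) edges below the root.
log2(3) = 1.5850
ceil(1.5850) = 2
height (edges) = 2

2


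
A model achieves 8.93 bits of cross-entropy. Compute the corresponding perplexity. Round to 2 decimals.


Perplexity formula: PP = 2^H
H = 8.93
PP = 2^8.93
Decompose: 2^8.93 = 2^8 * 2^0.93
2^8 = 256, 2^0.93 ~ 1.9052760
PP ~ 256 * 1.9052760 = 487.7506560
Rounded to 2 decimals: 487.75

487.75


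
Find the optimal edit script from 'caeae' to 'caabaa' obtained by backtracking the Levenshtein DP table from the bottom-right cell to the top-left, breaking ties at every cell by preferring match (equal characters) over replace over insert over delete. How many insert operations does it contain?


Edit distance = 3. Backtracking from cell (5, 6) with preference match > replace > insert > delete,
then listing the resulting alignment 'caeae' -> 'caabaa' left to right:
  Step 1: keep 'c'
  Step 2: insert 'a' [insertion #1]
  Step 3: keep 'a'
  Step 4: replace e->b
  Step 5: keep 'a'
  Step 6: replace e->a
Total insertions: 1

1


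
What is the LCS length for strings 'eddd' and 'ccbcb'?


DP table for LCS of 'eddd' and 'ccbcb':
       c  c  b  c  b
    0  0  0  0  0  0
  e 0  0  0  0  0  0
  d 0  0  0  0  0  0
  d 0  0  0  0  0  0
  d 0  0  0  0  0  0
LCS length = 0

0


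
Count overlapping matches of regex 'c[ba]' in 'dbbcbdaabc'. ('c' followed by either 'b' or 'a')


Pattern: c[ba] means 'c' followed by either 'b' or 'a'.
Scanning 'dbbcbdaabc' position-by-position:
  Pos 0: window 'db' -> no
  Pos 1: window 'bb' -> no
  Pos 2: window 'bc' -> no
  Pos 3: window 'cb' -> MATCH
  Pos 4: window 'bd' -> no
  Pos 5: window 'da' -> no
  Pos 6: window 'aa' -> no
  Pos 7: window 'ab' -> no
  Pos 8: window 'bc' -> no
  Pos 9: window 'c' -> no
Total matches: 1

1


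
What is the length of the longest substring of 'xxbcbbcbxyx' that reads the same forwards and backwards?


Scanning 'xxbcbbcbxyx' for palindromic substrings.
Substring at positions 1-8: 'xbcbbcbx'.
Check: reverse('xbcbbcbx') = 'xbcbbcbx' -> palindrome confirmed.
Neighbouring characters ('x' / 'y') break symmetry, so it cannot extend further.
No longer palindromic substring exists; longest length = 8

8


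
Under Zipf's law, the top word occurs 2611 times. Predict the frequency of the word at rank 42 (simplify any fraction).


Zipf's law: freq(rank) = f1 / rank
f1 = 2611, rank = 42
freq = 2611 / 42
GCD(2611, 42) = 7
Simplified: 373/6

373/6


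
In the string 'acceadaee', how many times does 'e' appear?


Scanning 'acceadaee' for 'e':
  Position 3: 'e' -> MATCH (count: 1)
  Position 7: 'e' -> MATCH (count: 2)
  Position 8: 'e' -> MATCH (count: 3)
Total occurrences of 'e': 3

3


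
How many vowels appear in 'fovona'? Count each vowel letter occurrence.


Scanning each character of 'fovona':
  Position 1: 'f' -> consonant (running count: 0)
  Position 2: 'o' -> vowel (running count: 1)
  Position 3: 'v' -> consonant (running count: 1)
  Position 4: 'o' -> vowel (running count: 2)
  Position 5: 'n' -> consonant (running count: 2)
  Position 6: 'a' -> vowel (running count: 3)
Total vowels: 3

3


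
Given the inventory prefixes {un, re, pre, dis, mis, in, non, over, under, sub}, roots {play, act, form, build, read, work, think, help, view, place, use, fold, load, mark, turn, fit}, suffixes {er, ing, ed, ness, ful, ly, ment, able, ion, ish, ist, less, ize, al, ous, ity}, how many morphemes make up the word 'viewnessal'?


Segmenting 'viewnessal' against the inventory:
  'view' -> root (morpheme 1)
  'ness' -> suffix (morpheme 2)
  'al' -> suffix (morpheme 3)
Total morphemes: 3

3


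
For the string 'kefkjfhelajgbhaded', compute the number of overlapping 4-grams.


String 'kefkjfhelajgbhaded' has length L = 18.
Number of overlapping n-grams = L - n + 1
Substituting: 18 - 4 + 1 = 15

15


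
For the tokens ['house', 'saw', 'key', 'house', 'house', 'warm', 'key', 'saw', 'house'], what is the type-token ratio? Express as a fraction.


Tokens: 9
Unique types: ('house', 'key', 'saw', 'warm') = 4
TTR = 4/9
Already in lowest terms.

4/9


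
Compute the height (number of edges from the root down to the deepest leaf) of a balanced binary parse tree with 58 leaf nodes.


In a balanced binary tree with n leaves the deepest leaf is ceil(log2(n)) edges below the root.
log2(58) = 5.8580
ceil(5.8580) = 6
height (edges) = 6

6


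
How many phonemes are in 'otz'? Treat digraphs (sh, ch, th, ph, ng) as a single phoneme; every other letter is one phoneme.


Parsing 'otz' greedily, digraphs first:
  'o' -> vowel phoneme (phonemes so far: 1)
  't' -> consonant phoneme (phonemes so far: 2)
  'z' -> consonant phoneme (phonemes so far: 3)
Total phonemes: 3

3


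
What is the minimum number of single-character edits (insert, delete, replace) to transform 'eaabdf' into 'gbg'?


Building DP table for s1='eaabdf' (len 6) and s2='gbg' (len 3):
       g  b  g
    0  1  2  3
  e 1  1  2  3
  a 2  2  2  3
  a 3  3  3  3
  b 4  4  3  4
  d 5  5  4  4
  f 6  6  5  5
Edit distance = dp[6][3] = 5

5


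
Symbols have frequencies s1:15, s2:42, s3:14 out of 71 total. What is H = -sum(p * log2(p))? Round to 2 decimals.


Computing entropy H = -sum(p_i * log2(p_i)):
  s1: p = 15/71 = 0.2113, -p*log2(p) = 0.4738
  s2: p = 42/71 = 0.5915, -p*log2(p) = 0.4481
  s3: p = 14/71 = 0.1972, -p*log2(p) = 0.4619
H = sum of terms = 1.3838
Rounded to 2 decimals: 1.38

1.38


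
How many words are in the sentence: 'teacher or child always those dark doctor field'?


Counting words by splitting on spaces:
  Word 1: 'teacher'
  Word 2: 'or'
  Word 3: 'child'
  Word 4: 'always'
  Word 5: 'those'
  Word 6: 'dark'
  Word 7: 'doctor'
  Word 8: 'field'
Total words: 8

8


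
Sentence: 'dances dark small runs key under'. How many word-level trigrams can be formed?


Word trigrams from [6] words:
  Trigram 1: (dances dark small)
  Trigram 2: (dark small runs)
  Trigram 3: (small runs key)
  Trigram 4: (runs key under)
Total word trigrams: 6 - 2 = 4

4


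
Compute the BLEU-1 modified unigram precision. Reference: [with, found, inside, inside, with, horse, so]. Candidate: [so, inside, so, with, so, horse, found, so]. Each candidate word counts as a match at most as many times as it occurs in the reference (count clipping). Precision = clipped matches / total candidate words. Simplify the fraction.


Reference word counts: {'found': 1, 'horse': 1, 'inside': 2, 'so': 1, 'with': 2}
Checking each candidate word (with clipping):
  'so' -> in reference (ref count 1, used 1/1) -> match (matches: 1)
  'inside' -> in reference (ref count 2, used 1/2) -> match (matches: 2)
  'so' -> ref count 1 already used up (1/1) -> clipped, no match (matches: 2)
  'with' -> in reference (ref count 2, used 1/2) -> match (matches: 3)
  'so' -> ref count 1 already used up (1/1) -> clipped, no match (matches: 3)
  'horse' -> in reference (ref count 1, used 1/1) -> match (matches: 4)
  'found' -> in reference (ref count 1, used 1/1) -> match (matches: 5)
  'so' -> ref count 1 already used up (1/1) -> clipped, no match (matches: 5)
Clipped matches: 5, Candidate length: 8
Precision = 5/8

5/8
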